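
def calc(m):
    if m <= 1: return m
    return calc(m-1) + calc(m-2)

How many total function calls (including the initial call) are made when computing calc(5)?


Let C(n) = total calls for calc(n)
C(0) = 1, C(1) = 1
C(2) = 1 + C(1) + C(0) = 1 + 1 + 1 = 3
C(3) = 1 + C(2) + C(1) = 1 + 3 + 1 = 5
C(4) = 1 + C(3) + C(2) = 1 + 5 + 3 = 9
C(5) = 1 + C(4) + C(3) = 1 + 9 + 5 = 15

15


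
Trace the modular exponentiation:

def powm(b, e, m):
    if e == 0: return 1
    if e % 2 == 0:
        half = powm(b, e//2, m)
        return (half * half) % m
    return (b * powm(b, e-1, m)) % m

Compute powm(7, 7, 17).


powm(7, 7, 17): e is odd, compute powm(7, 6, 17)
  powm(7, 6, 17): e is even, compute powm(7, 3, 17)
    powm(7, 3, 17): e is odd, compute powm(7, 2, 17)
      powm(7, 2, 17): e is even, compute powm(7, 1, 17)
        powm(7, 1, 17): e is odd, compute powm(7, 0, 17)
          powm(7, 0, 17) = 1
        (7 * 1) % 17 = 7
      half=7, (7*7) % 17 = 15
    (7 * 15) % 17 = 3
  half=3, (3*3) % 17 = 9
(7 * 9) % 17 = 12

12


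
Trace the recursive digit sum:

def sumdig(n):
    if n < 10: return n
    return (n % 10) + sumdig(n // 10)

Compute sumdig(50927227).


sumdig(50927227) = 7 + sumdig(5092722)
sumdig(5092722) = 2 + sumdig(509272)
sumdig(509272) = 2 + sumdig(50927)
sumdig(50927) = 7 + sumdig(5092)
sumdig(5092) = 2 + sumdig(509)
sumdig(509) = 9 + sumdig(50)
sumdig(50) = 0 + sumdig(5)
sumdig(5) = 5  (base case)
Total: 7 + 2 + 2 + 7 + 2 + 9 + 0 + 5 = 34

34


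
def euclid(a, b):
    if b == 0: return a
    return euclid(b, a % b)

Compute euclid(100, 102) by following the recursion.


euclid(100, 102) = euclid(102, 100)
euclid(102, 100) = euclid(100, 2)
euclid(100, 2) = euclid(2, 0)
euclid(2, 0) = 2  (base case)

2


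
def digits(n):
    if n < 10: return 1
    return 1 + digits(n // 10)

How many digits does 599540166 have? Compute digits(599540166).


digits(599540166) = 1 + digits(59954016)
digits(59954016) = 1 + digits(5995401)
digits(5995401) = 1 + digits(599540)
digits(599540) = 1 + digits(59954)
digits(59954) = 1 + digits(5995)
digits(5995) = 1 + digits(599)
digits(599) = 1 + digits(59)
digits(59) = 1 + digits(5)
digits(5) = 1  (base case: 5 < 10)
Unwinding: 1 + 1 + 1 + 1 + 1 + 1 + 1 + 1 + 1 = 9

9


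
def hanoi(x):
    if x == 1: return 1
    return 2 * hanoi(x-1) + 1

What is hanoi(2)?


hanoi(2) = 2 * hanoi(1) + 1
hanoi(1) = 1  (base case)
hanoi(2) = 2 * 1 + 1 = 3

3


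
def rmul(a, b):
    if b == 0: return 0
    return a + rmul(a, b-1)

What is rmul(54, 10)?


rmul(54, 10) = 54 + rmul(54, 9)
rmul(54, 9) = 54 + rmul(54, 8)
rmul(54, 8) = 54 + rmul(54, 7)
rmul(54, 7) = 54 + rmul(54, 6)
rmul(54, 6) = 54 + rmul(54, 5)
rmul(54, 5) = 54 + rmul(54, 4)
rmul(54, 4) = 54 + rmul(54, 3)
rmul(54, 3) = 54 + rmul(54, 2)
rmul(54, 2) = 54 + rmul(54, 1)
rmul(54, 1) = 54 + rmul(54, 0)
rmul(54, 0) = 0  (base case)
Total: 54 + 54 + 54 + 54 + 54 + 54 + 54 + 54 + 54 + 54 + 0 = 540

540


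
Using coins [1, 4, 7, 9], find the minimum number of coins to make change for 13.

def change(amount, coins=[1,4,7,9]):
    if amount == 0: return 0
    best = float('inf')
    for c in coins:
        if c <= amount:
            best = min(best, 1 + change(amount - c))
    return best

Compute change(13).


Building up with DP:
change(0) = 0
change(1) = min(1+change(0)=1+0=1) = 1
change(2) = min(1+change(1)=1+1=2) = 2
change(3) = min(1+change(2)=1+2=3) = 3
change(4) = min(1+change(3)=1+3=4, 1+change(0)=1+0=1) = 1
change(5) = min(1+change(4)=1+1=2, 1+change(1)=1+1=2) = 2
change(6) = min(1+change(5)=1+2=3, 1+change(2)=1+2=3) = 3
change(7) = min(1+change(6)=1+3=4, 1+change(3)=1+3=4, 1+change(0)=1+0=1) = 1
change(8) = min(1+change(7)=1+1=2, 1+change(4)=1+1=2, 1+change(1)=1+1=2) = 2
change(9) = min(1+change(8)=1+2=3, 1+change(5)=1+2=3, 1+change(2)=1+2=3, 1+change(0)=1+0=1) = 1
change(10) = min(1+change(9)=1+1=2, 1+change(6)=1+3=4, 1+change(3)=1+3=4, 1+change(1)=1+1=2) = 2
change(11) = min(1+change(10)=1+2=3, 1+change(7)=1+1=2, 1+change(4)=1+1=2, 1+change(2)=1+2=3) = 2
change(12) = min(1+change(11)=1+2=3, 1+change(8)=1+2=3, 1+change(5)=1+2=3, 1+change(3)=1+3=4) = 3
change(13) = min(1+change(12)=1+3=4, 1+change(9)=1+1=2, 1+change(6)=1+3=4, 1+change(4)=1+1=2) = 2

2


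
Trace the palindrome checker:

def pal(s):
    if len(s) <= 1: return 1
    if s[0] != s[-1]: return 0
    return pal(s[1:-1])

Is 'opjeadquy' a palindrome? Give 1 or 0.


pal('opjeadquy'): s[0]='o' != s[-1]='y' -> return 0
Result: 0 (not a palindrome)

0


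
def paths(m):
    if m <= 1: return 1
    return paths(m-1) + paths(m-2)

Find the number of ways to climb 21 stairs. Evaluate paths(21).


Building up from base cases:
paths(0) = 1
paths(1) = 1
paths(2) = paths(1) + paths(0) = 1 + 1 = 2
paths(3) = paths(2) + paths(1) = 2 + 1 = 3
paths(4) = paths(3) + paths(2) = 3 + 2 = 5
paths(5) = paths(4) + paths(3) = 5 + 3 = 8
paths(6) = paths(5) + paths(4) = 8 + 5 = 13
paths(7) = paths(6) + paths(5) = 13 + 8 = 21
paths(8) = paths(7) + paths(6) = 21 + 13 = 34
paths(9) = paths(8) + paths(7) = 34 + 21 = 55
paths(10) = paths(9) + paths(8) = 55 + 34 = 89
paths(11) = paths(10) + paths(9) = 89 + 55 = 144
paths(12) = paths(11) + paths(10) = 144 + 89 = 233
paths(13) = paths(12) + paths(11) = 233 + 144 = 377
paths(14) = paths(13) + paths(12) = 377 + 233 = 610
paths(15) = paths(14) + paths(13) = 610 + 377 = 987
paths(16) = paths(15) + paths(14) = 987 + 610 = 1597
paths(17) = paths(16) + paths(15) = 1597 + 987 = 2584
paths(18) = paths(17) + paths(16) = 2584 + 1597 = 4181
paths(19) = paths(18) + paths(17) = 4181 + 2584 = 6765
paths(20) = paths(19) + paths(18) = 6765 + 4181 = 10946
paths(21) = paths(20) + paths(19) = 10946 + 6765 = 17711

17711


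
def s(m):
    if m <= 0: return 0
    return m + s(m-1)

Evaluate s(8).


s(8)
= 8 + 7 + 6 + 5 + 4 + 3 + 2 + 1 + s(0)
= 8 + 7 + 6 + 5 + 4 + 3 + 2 + 1 + 0
= 36

36


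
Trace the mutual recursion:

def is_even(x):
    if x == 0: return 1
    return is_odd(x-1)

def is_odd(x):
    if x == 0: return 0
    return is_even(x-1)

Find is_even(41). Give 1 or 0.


is_even(41) = is_odd(40)
is_odd(40) = is_even(39)
is_even(39) = is_odd(38)
is_odd(38) = is_even(37)
is_even(37) = is_odd(36)
is_odd(36) = is_even(35)
is_even(35) = is_odd(34)
is_odd(34) = is_even(33)
is_even(33) = is_odd(32)
is_odd(32) = is_even(31)
is_even(31) = is_odd(30)
is_odd(30) = is_even(29)
is_even(29) = is_odd(28)
is_odd(28) = is_even(27)
is_even(27) = is_odd(26)
is_odd(26) = is_even(25)
is_even(25) = is_odd(24)
is_odd(24) = is_even(23)
is_even(23) = is_odd(22)
is_odd(22) = is_even(21)
is_even(21) = is_odd(20)
is_odd(20) = is_even(19)
is_even(19) = is_odd(18)
is_odd(18) = is_even(17)
is_even(17) = is_odd(16)
is_odd(16) = is_even(15)
is_even(15) = is_odd(14)
is_odd(14) = is_even(13)
is_even(13) = is_odd(12)
is_odd(12) = is_even(11)
is_even(11) = is_odd(10)
is_odd(10) = is_even(9)
is_even(9) = is_odd(8)
is_odd(8) = is_even(7)
is_even(7) = is_odd(6)
is_odd(6) = is_even(5)
is_even(5) = is_odd(4)
is_odd(4) = is_even(3)
is_even(3) = is_odd(2)
is_odd(2) = is_even(1)
is_even(1) = is_odd(0)
is_odd(0) = 0  (base case)
Result: 0

0


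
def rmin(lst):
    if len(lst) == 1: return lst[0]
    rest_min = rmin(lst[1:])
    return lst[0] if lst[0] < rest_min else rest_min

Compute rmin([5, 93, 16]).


rmin([5, 93, 16]): compare 5 with rmin([93, 16])
rmin([93, 16]): compare 93 with rmin([16])
rmin([16]) = 16  (base case)
Compare 93 with 16 -> 16
Compare 5 with 16 -> 5

5


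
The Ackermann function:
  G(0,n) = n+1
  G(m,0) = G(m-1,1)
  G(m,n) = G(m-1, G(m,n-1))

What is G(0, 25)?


G(0, 25) = 26
Result: G(0, 25) = 26

26


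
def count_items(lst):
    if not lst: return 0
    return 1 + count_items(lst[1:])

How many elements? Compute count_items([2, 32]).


count_items([2, 32]) = 1 + count_items([32])
count_items([32]) = 1 + count_items([])
count_items([]) = 0  (base case)
Unwinding: 1 + 1 + 0 = 2

2


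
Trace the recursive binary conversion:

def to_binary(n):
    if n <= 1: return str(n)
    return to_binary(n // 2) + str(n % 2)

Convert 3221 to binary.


to_binary(3221) = to_binary(1610) + '1'
to_binary(1610) = to_binary(805) + '0'
to_binary(805) = to_binary(402) + '1'
to_binary(402) = to_binary(201) + '0'
to_binary(201) = to_binary(100) + '1'
to_binary(100) = to_binary(50) + '0'
to_binary(50) = to_binary(25) + '0'
to_binary(25) = to_binary(12) + '1'
to_binary(12) = to_binary(6) + '0'
to_binary(6) = to_binary(3) + '0'
to_binary(3) = to_binary(1) + '1'
to_binary(1) = '1'  (base case)
Concatenating: '1' + '1' + '0' + '0' + '1' + '0' + '0' + '1' + '0' + '1' + '0' + '1' = '110010010101'

110010010101


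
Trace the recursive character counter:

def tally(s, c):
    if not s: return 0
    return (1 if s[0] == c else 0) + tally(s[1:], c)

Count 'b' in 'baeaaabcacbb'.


s[0]='b' == 'b' -> 1
s[0]='a' != 'b' -> 0
s[0]='e' != 'b' -> 0
s[0]='a' != 'b' -> 0
s[0]='a' != 'b' -> 0
s[0]='a' != 'b' -> 0
s[0]='b' == 'b' -> 1
s[0]='c' != 'b' -> 0
s[0]='a' != 'b' -> 0
s[0]='c' != 'b' -> 0
s[0]='b' == 'b' -> 1
s[0]='b' == 'b' -> 1
Sum: 1 + 0 + 0 + 0 + 0 + 0 + 1 + 0 + 0 + 0 + 1 + 1 = 4

4


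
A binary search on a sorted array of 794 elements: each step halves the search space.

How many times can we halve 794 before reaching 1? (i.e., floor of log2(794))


794 / 2 = 397
397 / 2 = 198
198 / 2 = 99
99 / 2 = 49
49 / 2 = 24
24 / 2 = 12
12 / 2 = 6
6 / 2 = 3
3 / 2 = 1
Reached 1 after 9 halvings

9


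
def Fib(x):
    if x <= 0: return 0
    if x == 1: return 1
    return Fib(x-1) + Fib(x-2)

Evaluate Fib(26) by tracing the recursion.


Computing Fib(26) bottom-up:
Fib(0) = 0
Fib(1) = 1
Fib(2) = Fib(1) + Fib(0) = 1 + 0 = 1
Fib(3) = Fib(2) + Fib(1) = 1 + 1 = 2
Fib(4) = Fib(3) + Fib(2) = 2 + 1 = 3
Fib(5) = Fib(4) + Fib(3) = 3 + 2 = 5
Fib(6) = Fib(5) + Fib(4) = 5 + 3 = 8
Fib(7) = Fib(6) + Fib(5) = 8 + 5 = 13
Fib(8) = Fib(7) + Fib(6) = 13 + 8 = 21
Fib(9) = Fib(8) + Fib(7) = 21 + 13 = 34
Fib(10) = Fib(9) + Fib(8) = 34 + 21 = 55
Fib(11) = Fib(10) + Fib(9) = 55 + 34 = 89
Fib(12) = Fib(11) + Fib(10) = 89 + 55 = 144
Fib(13) = Fib(12) + Fib(11) = 144 + 89 = 233
Fib(14) = Fib(13) + Fib(12) = 233 + 144 = 377
Fib(15) = Fib(14) + Fib(13) = 377 + 233 = 610
Fib(16) = Fib(15) + Fib(14) = 610 + 377 = 987
Fib(17) = Fib(16) + Fib(15) = 987 + 610 = 1597
Fib(18) = Fib(17) + Fib(16) = 1597 + 987 = 2584
Fib(19) = Fib(18) + Fib(17) = 2584 + 1597 = 4181
Fib(20) = Fib(19) + Fib(18) = 4181 + 2584 = 6765
Fib(21) = Fib(20) + Fib(19) = 6765 + 4181 = 10946
Fib(22) = Fib(21) + Fib(20) = 10946 + 6765 = 17711
Fib(23) = Fib(22) + Fib(21) = 17711 + 10946 = 28657
Fib(24) = Fib(23) + Fib(22) = 28657 + 17711 = 46368
Fib(25) = Fib(24) + Fib(23) = 46368 + 28657 = 75025
Fib(26) = Fib(25) + Fib(24) = 75025 + 46368 = 121393

121393


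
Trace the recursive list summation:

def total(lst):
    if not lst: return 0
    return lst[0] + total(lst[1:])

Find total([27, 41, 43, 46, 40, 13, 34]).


total([27, 41, 43, 46, 40, 13, 34]) = 27 + total([41, 43, 46, 40, 13, 34])
total([41, 43, 46, 40, 13, 34]) = 41 + total([43, 46, 40, 13, 34])
total([43, 46, 40, 13, 34]) = 43 + total([46, 40, 13, 34])
total([46, 40, 13, 34]) = 46 + total([40, 13, 34])
total([40, 13, 34]) = 40 + total([13, 34])
total([13, 34]) = 13 + total([34])
total([34]) = 34 + total([])
total([]) = 0  (base case)
Total: 27 + 41 + 43 + 46 + 40 + 13 + 34 + 0 = 244

244


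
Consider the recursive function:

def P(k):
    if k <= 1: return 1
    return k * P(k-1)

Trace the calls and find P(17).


P(17)
= 17 * P(16)
= 17 * 16 * P(15)
= 17 * 16 * 15 * P(14)
= 17 * 16 * 15 * 14 * P(13)
= 17 * 16 * 15 * 14 * 13 * P(12)
= 17 * 16 * 15 * 14 * 13 * 12 * P(11)
= 17 * 16 * 15 * 14 * 13 * 12 * 11 * P(10)
= 17 * 16 * 15 * 14 * 13 * 12 * 11 * 10 * P(9)
= 17 * 16 * 15 * 14 * 13 * 12 * 11 * 10 * 9 * P(8)
= 17 * 16 * 15 * 14 * 13 * 12 * 11 * 10 * 9 * 8 * P(7)
= 17 * 16 * 15 * 14 * 13 * 12 * 11 * 10 * 9 * 8 * 7 * P(6)
= 17 * 16 * 15 * 14 * 13 * 12 * 11 * 10 * 9 * 8 * 7 * 6 * P(5)
= 17 * 16 * 15 * 14 * 13 * 12 * 11 * 10 * 9 * 8 * 7 * 6 * 5 * P(4)
= 17 * 16 * 15 * 14 * 13 * 12 * 11 * 10 * 9 * 8 * 7 * 6 * 5 * 4 * P(3)
= 17 * 16 * 15 * 14 * 13 * 12 * 11 * 10 * 9 * 8 * 7 * 6 * 5 * 4 * 3 * P(2)
= 17 * 16 * 15 * 14 * 13 * 12 * 11 * 10 * 9 * 8 * 7 * 6 * 5 * 4 * 3 * 2 * P(1)
= 17 * 16 * 15 * 14 * 13 * 12 * 11 * 10 * 9 * 8 * 7 * 6 * 5 * 4 * 3 * 2 * 1
= 355687428096000

355687428096000


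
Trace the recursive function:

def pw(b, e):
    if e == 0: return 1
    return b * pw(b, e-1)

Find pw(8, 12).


pw(8, 12)
= 8 * pw(8, 11)
= 8 * 8 * pw(8, 10)
= 8 * 8 * 8 * pw(8, 9)
= 8 * 8 * 8 * 8 * pw(8, 8)
= 8 * 8 * 8 * 8 * 8 * pw(8, 7)
= 8 * 8 * 8 * 8 * 8 * 8 * pw(8, 6)
= 8 * 8 * 8 * 8 * 8 * 8 * 8 * pw(8, 5)
= 8 * 8 * 8 * 8 * 8 * 8 * 8 * 8 * pw(8, 4)
= 8 * 8 * 8 * 8 * 8 * 8 * 8 * 8 * 8 * pw(8, 3)
= 8 * 8 * 8 * 8 * 8 * 8 * 8 * 8 * 8 * 8 * pw(8, 2)
= 8 * 8 * 8 * 8 * 8 * 8 * 8 * 8 * 8 * 8 * 8 * pw(8, 1)
= 8 * 8 * 8 * 8 * 8 * 8 * 8 * 8 * 8 * 8 * 8 * 8 * pw(8, 0)
= 8 * 8 * 8 * 8 * 8 * 8 * 8 * 8 * 8 * 8 * 8 * 8 * 1
= 68719476736

68719476736


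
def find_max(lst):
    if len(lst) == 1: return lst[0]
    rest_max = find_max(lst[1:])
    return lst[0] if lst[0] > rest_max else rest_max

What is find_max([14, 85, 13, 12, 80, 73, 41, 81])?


find_max([14, 85, 13, 12, 80, 73, 41, 81]): compare 14 with find_max([85, 13, 12, 80, 73, 41, 81])
find_max([85, 13, 12, 80, 73, 41, 81]): compare 85 with find_max([13, 12, 80, 73, 41, 81])
find_max([13, 12, 80, 73, 41, 81]): compare 13 with find_max([12, 80, 73, 41, 81])
find_max([12, 80, 73, 41, 81]): compare 12 with find_max([80, 73, 41, 81])
find_max([80, 73, 41, 81]): compare 80 with find_max([73, 41, 81])
find_max([73, 41, 81]): compare 73 with find_max([41, 81])
find_max([41, 81]): compare 41 with find_max([81])
find_max([81]) = 81  (base case)
Compare 41 with 81 -> 81
Compare 73 with 81 -> 81
Compare 80 with 81 -> 81
Compare 12 with 81 -> 81
Compare 13 with 81 -> 81
Compare 85 with 81 -> 85
Compare 14 with 85 -> 85

85


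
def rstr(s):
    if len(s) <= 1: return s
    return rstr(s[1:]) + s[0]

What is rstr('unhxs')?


rstr('unhxs') = rstr('nhxs') + 'u'
rstr('nhxs') = rstr('hxs') + 'n'
rstr('hxs') = rstr('xs') + 'h'
rstr('xs') = rstr('s') + 'x'
rstr('s') = 's'  (base case)
Concatenating: 's' + 'x' + 'h' + 'n' + 'u' = 'sxhnu'

sxhnu


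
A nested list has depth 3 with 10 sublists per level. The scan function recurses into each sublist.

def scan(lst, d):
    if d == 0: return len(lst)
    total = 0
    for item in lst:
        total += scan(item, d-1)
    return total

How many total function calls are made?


At depth 0 (root): 1 call
At depth 1: each of 1 parents calls scan on 10 children = 10 calls
At depth 2: each of 10 parents calls scan on 10 children = 100 calls
At depth 3: each of 100 parents calls scan on 10 children = 1000 calls
Total: 1 + 10 + 100 + 1000 = 1111

1111


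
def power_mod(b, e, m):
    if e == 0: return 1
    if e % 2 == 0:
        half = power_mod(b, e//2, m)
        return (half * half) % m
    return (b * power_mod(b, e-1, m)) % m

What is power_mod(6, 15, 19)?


power_mod(6, 15, 19): e is odd, compute power_mod(6, 14, 19)
  power_mod(6, 14, 19): e is even, compute power_mod(6, 7, 19)
    power_mod(6, 7, 19): e is odd, compute power_mod(6, 6, 19)
      power_mod(6, 6, 19): e is even, compute power_mod(6, 3, 19)
        power_mod(6, 3, 19): e is odd, compute power_mod(6, 2, 19)
          power_mod(6, 2, 19): e is even, compute power_mod(6, 1, 19)
          power_mod(6, 1, 19): e is odd, compute power_mod(6, 0, 19)
          power_mod(6, 0, 19) = 1
          (6 * 1) % 19 = 6
          half=6, (6*6) % 19 = 17
        (6 * 17) % 19 = 7
      half=7, (7*7) % 19 = 11
    (6 * 11) % 19 = 9
  half=9, (9*9) % 19 = 5
(6 * 5) % 19 = 11

11


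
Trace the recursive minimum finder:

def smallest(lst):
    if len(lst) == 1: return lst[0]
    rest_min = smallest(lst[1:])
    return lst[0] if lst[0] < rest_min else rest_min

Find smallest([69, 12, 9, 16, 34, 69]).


smallest([69, 12, 9, 16, 34, 69]): compare 69 with smallest([12, 9, 16, 34, 69])
smallest([12, 9, 16, 34, 69]): compare 12 with smallest([9, 16, 34, 69])
smallest([9, 16, 34, 69]): compare 9 with smallest([16, 34, 69])
smallest([16, 34, 69]): compare 16 with smallest([34, 69])
smallest([34, 69]): compare 34 with smallest([69])
smallest([69]) = 69  (base case)
Compare 34 with 69 -> 34
Compare 16 with 34 -> 16
Compare 9 with 16 -> 9
Compare 12 with 9 -> 9
Compare 69 with 9 -> 9

9


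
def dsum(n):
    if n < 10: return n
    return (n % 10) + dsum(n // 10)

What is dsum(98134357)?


dsum(98134357) = 7 + dsum(9813435)
dsum(9813435) = 5 + dsum(981343)
dsum(981343) = 3 + dsum(98134)
dsum(98134) = 4 + dsum(9813)
dsum(9813) = 3 + dsum(981)
dsum(981) = 1 + dsum(98)
dsum(98) = 8 + dsum(9)
dsum(9) = 9  (base case)
Total: 7 + 5 + 3 + 4 + 3 + 1 + 8 + 9 = 40

40


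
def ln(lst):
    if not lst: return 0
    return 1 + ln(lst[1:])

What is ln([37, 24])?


ln([37, 24]) = 1 + ln([24])
ln([24]) = 1 + ln([])
ln([]) = 0  (base case)
Unwinding: 1 + 1 + 0 = 2

2


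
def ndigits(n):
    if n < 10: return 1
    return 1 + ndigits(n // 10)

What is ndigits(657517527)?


ndigits(657517527) = 1 + ndigits(65751752)
ndigits(65751752) = 1 + ndigits(6575175)
ndigits(6575175) = 1 + ndigits(657517)
ndigits(657517) = 1 + ndigits(65751)
ndigits(65751) = 1 + ndigits(6575)
ndigits(6575) = 1 + ndigits(657)
ndigits(657) = 1 + ndigits(65)
ndigits(65) = 1 + ndigits(6)
ndigits(6) = 1  (base case: 6 < 10)
Unwinding: 1 + 1 + 1 + 1 + 1 + 1 + 1 + 1 + 1 = 9

9


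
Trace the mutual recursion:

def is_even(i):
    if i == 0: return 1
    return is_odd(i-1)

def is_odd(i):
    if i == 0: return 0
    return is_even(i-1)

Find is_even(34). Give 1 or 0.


is_even(34) = is_odd(33)
is_odd(33) = is_even(32)
is_even(32) = is_odd(31)
is_odd(31) = is_even(30)
is_even(30) = is_odd(29)
is_odd(29) = is_even(28)
is_even(28) = is_odd(27)
is_odd(27) = is_even(26)
is_even(26) = is_odd(25)
is_odd(25) = is_even(24)
is_even(24) = is_odd(23)
is_odd(23) = is_even(22)
is_even(22) = is_odd(21)
is_odd(21) = is_even(20)
is_even(20) = is_odd(19)
is_odd(19) = is_even(18)
is_even(18) = is_odd(17)
is_odd(17) = is_even(16)
is_even(16) = is_odd(15)
is_odd(15) = is_even(14)
is_even(14) = is_odd(13)
is_odd(13) = is_even(12)
is_even(12) = is_odd(11)
is_odd(11) = is_even(10)
is_even(10) = is_odd(9)
is_odd(9) = is_even(8)
is_even(8) = is_odd(7)
is_odd(7) = is_even(6)
is_even(6) = is_odd(5)
is_odd(5) = is_even(4)
is_even(4) = is_odd(3)
is_odd(3) = is_even(2)
is_even(2) = is_odd(1)
is_odd(1) = is_even(0)
is_even(0) = 1  (base case)
Result: 1

1


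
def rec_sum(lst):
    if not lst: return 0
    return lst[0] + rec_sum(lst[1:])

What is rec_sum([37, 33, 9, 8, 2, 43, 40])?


rec_sum([37, 33, 9, 8, 2, 43, 40]) = 37 + rec_sum([33, 9, 8, 2, 43, 40])
rec_sum([33, 9, 8, 2, 43, 40]) = 33 + rec_sum([9, 8, 2, 43, 40])
rec_sum([9, 8, 2, 43, 40]) = 9 + rec_sum([8, 2, 43, 40])
rec_sum([8, 2, 43, 40]) = 8 + rec_sum([2, 43, 40])
rec_sum([2, 43, 40]) = 2 + rec_sum([43, 40])
rec_sum([43, 40]) = 43 + rec_sum([40])
rec_sum([40]) = 40 + rec_sum([])
rec_sum([]) = 0  (base case)
Total: 37 + 33 + 9 + 8 + 2 + 43 + 40 + 0 = 172

172


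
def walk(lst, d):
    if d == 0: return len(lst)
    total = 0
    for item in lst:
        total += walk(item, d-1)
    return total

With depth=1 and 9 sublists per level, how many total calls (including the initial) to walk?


At depth 0 (root): 1 call
At depth 1: each of 1 parents calls walk on 9 children = 9 calls
Total: 1 + 9 = 10

10


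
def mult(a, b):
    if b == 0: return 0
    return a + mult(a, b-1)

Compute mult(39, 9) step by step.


mult(39, 9) = 39 + mult(39, 8)
mult(39, 8) = 39 + mult(39, 7)
mult(39, 7) = 39 + mult(39, 6)
mult(39, 6) = 39 + mult(39, 5)
mult(39, 5) = 39 + mult(39, 4)
mult(39, 4) = 39 + mult(39, 3)
mult(39, 3) = 39 + mult(39, 2)
mult(39, 2) = 39 + mult(39, 1)
mult(39, 1) = 39 + mult(39, 0)
mult(39, 0) = 0  (base case)
Total: 39 + 39 + 39 + 39 + 39 + 39 + 39 + 39 + 39 + 0 = 351

351


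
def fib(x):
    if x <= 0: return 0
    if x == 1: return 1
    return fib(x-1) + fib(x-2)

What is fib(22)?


Computing fib(22) bottom-up:
fib(0) = 0
fib(1) = 1
fib(2) = fib(1) + fib(0) = 1 + 0 = 1
fib(3) = fib(2) + fib(1) = 1 + 1 = 2
fib(4) = fib(3) + fib(2) = 2 + 1 = 3
fib(5) = fib(4) + fib(3) = 3 + 2 = 5
fib(6) = fib(5) + fib(4) = 5 + 3 = 8
fib(7) = fib(6) + fib(5) = 8 + 5 = 13
fib(8) = fib(7) + fib(6) = 13 + 8 = 21
fib(9) = fib(8) + fib(7) = 21 + 13 = 34
fib(10) = fib(9) + fib(8) = 34 + 21 = 55
fib(11) = fib(10) + fib(9) = 55 + 34 = 89
fib(12) = fib(11) + fib(10) = 89 + 55 = 144
fib(13) = fib(12) + fib(11) = 144 + 89 = 233
fib(14) = fib(13) + fib(12) = 233 + 144 = 377
fib(15) = fib(14) + fib(13) = 377 + 233 = 610
fib(16) = fib(15) + fib(14) = 610 + 377 = 987
fib(17) = fib(16) + fib(15) = 987 + 610 = 1597
fib(18) = fib(17) + fib(16) = 1597 + 987 = 2584
fib(19) = fib(18) + fib(17) = 2584 + 1597 = 4181
fib(20) = fib(19) + fib(18) = 4181 + 2584 = 6765
fib(21) = fib(20) + fib(19) = 6765 + 4181 = 10946
fib(22) = fib(21) + fib(20) = 10946 + 6765 = 17711

17711


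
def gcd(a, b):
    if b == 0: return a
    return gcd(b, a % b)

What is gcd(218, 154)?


gcd(218, 154) = gcd(154, 64)
gcd(154, 64) = gcd(64, 26)
gcd(64, 26) = gcd(26, 12)
gcd(26, 12) = gcd(12, 2)
gcd(12, 2) = gcd(2, 0)
gcd(2, 0) = 2  (base case)

2


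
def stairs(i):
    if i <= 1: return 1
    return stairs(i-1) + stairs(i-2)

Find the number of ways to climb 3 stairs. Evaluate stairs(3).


Building up from base cases:
stairs(0) = 1
stairs(1) = 1
stairs(2) = stairs(1) + stairs(0) = 1 + 1 = 2
stairs(3) = stairs(2) + stairs(1) = 2 + 1 = 3

3


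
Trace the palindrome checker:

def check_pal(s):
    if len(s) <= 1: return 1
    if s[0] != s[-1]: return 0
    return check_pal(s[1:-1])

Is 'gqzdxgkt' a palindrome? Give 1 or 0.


check_pal('gqzdxgkt'): s[0]='g' != s[-1]='t' -> return 0
Result: 0 (not a palindrome)

0


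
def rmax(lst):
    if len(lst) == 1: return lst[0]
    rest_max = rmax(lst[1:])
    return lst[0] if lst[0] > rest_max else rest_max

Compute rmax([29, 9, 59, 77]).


rmax([29, 9, 59, 77]): compare 29 with rmax([9, 59, 77])
rmax([9, 59, 77]): compare 9 with rmax([59, 77])
rmax([59, 77]): compare 59 with rmax([77])
rmax([77]) = 77  (base case)
Compare 59 with 77 -> 77
Compare 9 with 77 -> 77
Compare 29 with 77 -> 77

77


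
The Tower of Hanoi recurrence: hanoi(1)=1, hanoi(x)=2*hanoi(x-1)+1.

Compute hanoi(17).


hanoi(17) = 2 * hanoi(16) + 1
hanoi(16) = 2 * hanoi(15) + 1
hanoi(15) = 2 * hanoi(14) + 1
hanoi(14) = 2 * hanoi(13) + 1
hanoi(13) = 2 * hanoi(12) + 1
hanoi(12) = 2 * hanoi(11) + 1
hanoi(11) = 2 * hanoi(10) + 1
hanoi(10) = 2 * hanoi(9) + 1
hanoi(9) = 2 * hanoi(8) + 1
hanoi(8) = 2 * hanoi(7) + 1
hanoi(7) = 2 * hanoi(6) + 1
hanoi(6) = 2 * hanoi(5) + 1
hanoi(5) = 2 * hanoi(4) + 1
hanoi(4) = 2 * hanoi(3) + 1
hanoi(3) = 2 * hanoi(2) + 1
hanoi(2) = 2 * hanoi(1) + 1
hanoi(1) = 1  (base case)
hanoi(2) = 2 * 1 + 1 = 3
hanoi(3) = 2 * 3 + 1 = 7
hanoi(4) = 2 * 7 + 1 = 15
hanoi(5) = 2 * 15 + 1 = 31
hanoi(6) = 2 * 31 + 1 = 63
hanoi(7) = 2 * 63 + 1 = 127
hanoi(8) = 2 * 127 + 1 = 255
hanoi(9) = 2 * 255 + 1 = 511
hanoi(10) = 2 * 511 + 1 = 1023
hanoi(11) = 2 * 1023 + 1 = 2047
hanoi(12) = 2 * 2047 + 1 = 4095
hanoi(13) = 2 * 4095 + 1 = 8191
hanoi(14) = 2 * 8191 + 1 = 16383
hanoi(15) = 2 * 16383 + 1 = 32767
hanoi(16) = 2 * 32767 + 1 = 65535
hanoi(17) = 2 * 65535 + 1 = 131071

131071


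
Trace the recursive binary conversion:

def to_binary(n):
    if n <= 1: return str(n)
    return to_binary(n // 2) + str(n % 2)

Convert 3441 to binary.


to_binary(3441) = to_binary(1720) + '1'
to_binary(1720) = to_binary(860) + '0'
to_binary(860) = to_binary(430) + '0'
to_binary(430) = to_binary(215) + '0'
to_binary(215) = to_binary(107) + '1'
to_binary(107) = to_binary(53) + '1'
to_binary(53) = to_binary(26) + '1'
to_binary(26) = to_binary(13) + '0'
to_binary(13) = to_binary(6) + '1'
to_binary(6) = to_binary(3) + '0'
to_binary(3) = to_binary(1) + '1'
to_binary(1) = '1'  (base case)
Concatenating: '1' + '1' + '0' + '1' + '0' + '1' + '1' + '1' + '0' + '0' + '0' + '1' = '110101110001'

110101110001


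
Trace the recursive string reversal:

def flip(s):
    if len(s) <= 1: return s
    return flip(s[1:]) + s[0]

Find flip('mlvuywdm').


flip('mlvuywdm') = flip('lvuywdm') + 'm'
flip('lvuywdm') = flip('vuywdm') + 'l'
flip('vuywdm') = flip('uywdm') + 'v'
flip('uywdm') = flip('ywdm') + 'u'
flip('ywdm') = flip('wdm') + 'y'
flip('wdm') = flip('dm') + 'w'
flip('dm') = flip('m') + 'd'
flip('m') = 'm'  (base case)
Concatenating: 'm' + 'd' + 'w' + 'y' + 'u' + 'v' + 'l' + 'm' = 'mdwyuvlm'

mdwyuvlm


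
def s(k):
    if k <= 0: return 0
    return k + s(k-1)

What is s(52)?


s(52)
= 52 + 51 + 50 + 49 + 48 + 47 + 46 + 45 + 44 + 43 + 42 + 41 + 40 + 39 + 38 + 37 + 36 + 35 + 34 + 33 + 32 + 31 + 30 + 29 + 28 + 27 + 26 + 25 + 24 + 23 + 22 + 21 + 20 + 19 + 18 + 17 + 16 + 15 + 14 + 13 + 12 + 11 + 10 + 9 + 8 + 7 + 6 + 5 + 4 + 3 + 2 + 1 + s(0)
= 52 + 51 + 50 + 49 + 48 + 47 + 46 + 45 + 44 + 43 + 42 + 41 + 40 + 39 + 38 + 37 + 36 + 35 + 34 + 33 + 32 + 31 + 30 + 29 + 28 + 27 + 26 + 25 + 24 + 23 + 22 + 21 + 20 + 19 + 18 + 17 + 16 + 15 + 14 + 13 + 12 + 11 + 10 + 9 + 8 + 7 + 6 + 5 + 4 + 3 + 2 + 1 + 0
= 1378

1378


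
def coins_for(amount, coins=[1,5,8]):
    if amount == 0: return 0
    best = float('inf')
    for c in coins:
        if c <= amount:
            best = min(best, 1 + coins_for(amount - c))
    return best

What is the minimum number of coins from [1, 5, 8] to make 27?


Building up with DP:
coins_for(0) = 0
coins_for(1) = min(1+coins_for(0)=1+0=1) = 1
coins_for(2) = min(1+coins_for(1)=1+1=2) = 2
coins_for(3) = min(1+coins_for(2)=1+2=3) = 3
coins_for(4) = min(1+coins_for(3)=1+3=4) = 4
coins_for(5) = min(1+coins_for(4)=1+4=5, 1+coins_for(0)=1+0=1) = 1
coins_for(6) = min(1+coins_for(5)=1+1=2, 1+coins_for(1)=1+1=2) = 2
coins_for(7) = min(1+coins_for(6)=1+2=3, 1+coins_for(2)=1+2=3) = 3
coins_for(8) = min(1+coins_for(7)=1+3=4, 1+coins_for(3)=1+3=4, 1+coins_for(0)=1+0=1) = 1
coins_for(9) = min(1+coins_for(8)=1+1=2, 1+coins_for(4)=1+4=5, 1+coins_for(1)=1+1=2) = 2
coins_for(10) = min(1+coins_for(9)=1+2=3, 1+coins_for(5)=1+1=2, 1+coins_for(2)=1+2=3) = 2
coins_for(11) = min(1+coins_for(10)=1+2=3, 1+coins_for(6)=1+2=3, 1+coins_for(3)=1+3=4) = 3
coins_for(12) = min(1+coins_for(11)=1+3=4, 1+coins_for(7)=1+3=4, 1+coins_for(4)=1+4=5) = 4
coins_for(13) = min(1+coins_for(12)=1+4=5, 1+coins_for(8)=1+1=2, 1+coins_for(5)=1+1=2) = 2
coins_for(14) = min(1+coins_for(13)=1+2=3, 1+coins_for(9)=1+2=3, 1+coins_for(6)=1+2=3) = 3
coins_for(15) = min(1+coins_for(14)=1+3=4, 1+coins_for(10)=1+2=3, 1+coins_for(7)=1+3=4) = 3
coins_for(16) = min(1+coins_for(15)=1+3=4, 1+coins_for(11)=1+3=4, 1+coins_for(8)=1+1=2) = 2
coins_for(17) = min(1+coins_for(16)=1+2=3, 1+coins_for(12)=1+4=5, 1+coins_for(9)=1+2=3) = 3
coins_for(18) = min(1+coins_for(17)=1+3=4, 1+coins_for(13)=1+2=3, 1+coins_for(10)=1+2=3) = 3
coins_for(19) = min(1+coins_for(18)=1+3=4, 1+coins_for(14)=1+3=4, 1+coins_for(11)=1+3=4) = 4
coins_for(20) = min(1+coins_for(19)=1+4=5, 1+coins_for(15)=1+3=4, 1+coins_for(12)=1+4=5) = 4
coins_for(21) = min(1+coins_for(20)=1+4=5, 1+coins_for(16)=1+2=3, 1+coins_for(13)=1+2=3) = 3
coins_for(22) = min(1+coins_for(21)=1+3=4, 1+coins_for(17)=1+3=4, 1+coins_for(14)=1+3=4) = 4
coins_for(23) = min(1+coins_for(22)=1+4=5, 1+coins_for(18)=1+3=4, 1+coins_for(15)=1+3=4) = 4
coins_for(24) = min(1+coins_for(23)=1+4=5, 1+coins_for(19)=1+4=5, 1+coins_for(16)=1+2=3) = 3
coins_for(25) = min(1+coins_for(24)=1+3=4, 1+coins_for(20)=1+4=5, 1+coins_for(17)=1+3=4) = 4
coins_for(26) = min(1+coins_for(25)=1+4=5, 1+coins_for(21)=1+3=4, 1+coins_for(18)=1+3=4) = 4
coins_for(27) = min(1+coins_for(26)=1+4=5, 1+coins_for(22)=1+4=5, 1+coins_for(19)=1+4=5) = 5

5


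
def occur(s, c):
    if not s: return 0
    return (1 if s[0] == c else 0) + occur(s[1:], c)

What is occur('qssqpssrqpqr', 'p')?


s[0]='q' != 'p' -> 0
s[0]='s' != 'p' -> 0
s[0]='s' != 'p' -> 0
s[0]='q' != 'p' -> 0
s[0]='p' == 'p' -> 1
s[0]='s' != 'p' -> 0
s[0]='s' != 'p' -> 0
s[0]='r' != 'p' -> 0
s[0]='q' != 'p' -> 0
s[0]='p' == 'p' -> 1
s[0]='q' != 'p' -> 0
s[0]='r' != 'p' -> 0
Sum: 0 + 0 + 0 + 0 + 1 + 0 + 0 + 0 + 0 + 1 + 0 + 0 = 2

2


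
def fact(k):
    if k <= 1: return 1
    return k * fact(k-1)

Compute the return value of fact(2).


fact(2)
= 2 * fact(1)
= 2 * 1
= 2

2


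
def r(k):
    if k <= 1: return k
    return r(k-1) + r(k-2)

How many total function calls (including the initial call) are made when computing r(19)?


Let C(n) = total calls for r(n)
C(0) = 1, C(1) = 1
C(2) = 1 + C(1) + C(0) = 1 + 1 + 1 = 3
C(3) = 1 + C(2) + C(1) = 1 + 3 + 1 = 5
C(4) = 1 + C(3) + C(2) = 1 + 5 + 3 = 9
C(5) = 1 + C(4) + C(3) = 1 + 9 + 5 = 15
C(6) = 1 + C(5) + C(4) = 1 + 15 + 9 = 25
C(7) = 1 + C(6) + C(5) = 1 + 25 + 15 = 41
C(8) = 1 + C(7) + C(6) = 1 + 41 + 25 = 67
C(9) = 1 + C(8) + C(7) = 1 + 67 + 41 = 109
C(10) = 1 + C(9) + C(8) = 1 + 109 + 67 = 177
C(11) = 1 + C(10) + C(9) = 1 + 177 + 109 = 287
C(12) = 1 + C(11) + C(10) = 1 + 287 + 177 = 465
C(13) = 1 + C(12) + C(11) = 1 + 465 + 287 = 753
C(14) = 1 + C(13) + C(12) = 1 + 753 + 465 = 1219
C(15) = 1 + C(14) + C(13) = 1 + 1219 + 753 = 1973
C(16) = 1 + C(15) + C(14) = 1 + 1973 + 1219 = 3193
C(17) = 1 + C(16) + C(15) = 1 + 3193 + 1973 = 5167
C(18) = 1 + C(17) + C(16) = 1 + 5167 + 3193 = 8361
C(19) = 1 + C(18) + C(17) = 1 + 8361 + 5167 = 13529

13529


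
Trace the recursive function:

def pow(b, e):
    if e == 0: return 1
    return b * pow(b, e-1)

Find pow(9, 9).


pow(9, 9)
= 9 * pow(9, 8)
= 9 * 9 * pow(9, 7)
= 9 * 9 * 9 * pow(9, 6)
= 9 * 9 * 9 * 9 * pow(9, 5)
= 9 * 9 * 9 * 9 * 9 * pow(9, 4)
= 9 * 9 * 9 * 9 * 9 * 9 * pow(9, 3)
= 9 * 9 * 9 * 9 * 9 * 9 * 9 * pow(9, 2)
= 9 * 9 * 9 * 9 * 9 * 9 * 9 * 9 * pow(9, 1)
= 9 * 9 * 9 * 9 * 9 * 9 * 9 * 9 * 9 * pow(9, 0)
= 9 * 9 * 9 * 9 * 9 * 9 * 9 * 9 * 9 * 1
= 387420489

387420489


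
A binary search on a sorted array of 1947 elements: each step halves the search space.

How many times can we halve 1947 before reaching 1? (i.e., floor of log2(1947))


1947 / 2 = 973
973 / 2 = 486
486 / 2 = 243
243 / 2 = 121
121 / 2 = 60
60 / 2 = 30
30 / 2 = 15
15 / 2 = 7
7 / 2 = 3
3 / 2 = 1
Reached 1 after 10 halvings

10


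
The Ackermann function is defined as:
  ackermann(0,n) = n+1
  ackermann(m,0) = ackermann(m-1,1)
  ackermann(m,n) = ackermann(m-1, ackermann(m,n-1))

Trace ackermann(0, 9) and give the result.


ackermann(0, 9) = 10
Result: ackermann(0, 9) = 10

10


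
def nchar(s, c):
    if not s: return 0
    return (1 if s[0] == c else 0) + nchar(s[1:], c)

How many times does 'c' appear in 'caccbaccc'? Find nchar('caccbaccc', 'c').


s[0]='c' == 'c' -> 1
s[0]='a' != 'c' -> 0
s[0]='c' == 'c' -> 1
s[0]='c' == 'c' -> 1
s[0]='b' != 'c' -> 0
s[0]='a' != 'c' -> 0
s[0]='c' == 'c' -> 1
s[0]='c' == 'c' -> 1
s[0]='c' == 'c' -> 1
Sum: 1 + 0 + 1 + 1 + 0 + 0 + 1 + 1 + 1 = 6

6


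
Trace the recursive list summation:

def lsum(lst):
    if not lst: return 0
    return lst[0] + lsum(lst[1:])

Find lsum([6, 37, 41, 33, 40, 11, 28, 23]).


lsum([6, 37, 41, 33, 40, 11, 28, 23]) = 6 + lsum([37, 41, 33, 40, 11, 28, 23])
lsum([37, 41, 33, 40, 11, 28, 23]) = 37 + lsum([41, 33, 40, 11, 28, 23])
lsum([41, 33, 40, 11, 28, 23]) = 41 + lsum([33, 40, 11, 28, 23])
lsum([33, 40, 11, 28, 23]) = 33 + lsum([40, 11, 28, 23])
lsum([40, 11, 28, 23]) = 40 + lsum([11, 28, 23])
lsum([11, 28, 23]) = 11 + lsum([28, 23])
lsum([28, 23]) = 28 + lsum([23])
lsum([23]) = 23 + lsum([])
lsum([]) = 0  (base case)
Total: 6 + 37 + 41 + 33 + 40 + 11 + 28 + 23 + 0 = 219

219


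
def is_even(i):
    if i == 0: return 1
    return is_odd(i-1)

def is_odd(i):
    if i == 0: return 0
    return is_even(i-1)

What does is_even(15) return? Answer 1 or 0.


is_even(15) = is_odd(14)
is_odd(14) = is_even(13)
is_even(13) = is_odd(12)
is_odd(12) = is_even(11)
is_even(11) = is_odd(10)
is_odd(10) = is_even(9)
is_even(9) = is_odd(8)
is_odd(8) = is_even(7)
is_even(7) = is_odd(6)
is_odd(6) = is_even(5)
is_even(5) = is_odd(4)
is_odd(4) = is_even(3)
is_even(3) = is_odd(2)
is_odd(2) = is_even(1)
is_even(1) = is_odd(0)
is_odd(0) = 0  (base case)
Result: 0

0


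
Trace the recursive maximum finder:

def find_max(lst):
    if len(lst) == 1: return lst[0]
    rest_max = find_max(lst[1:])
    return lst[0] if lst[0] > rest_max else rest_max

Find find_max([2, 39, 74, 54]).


find_max([2, 39, 74, 54]): compare 2 with find_max([39, 74, 54])
find_max([39, 74, 54]): compare 39 with find_max([74, 54])
find_max([74, 54]): compare 74 with find_max([54])
find_max([54]) = 54  (base case)
Compare 74 with 54 -> 74
Compare 39 with 74 -> 74
Compare 2 with 74 -> 74

74


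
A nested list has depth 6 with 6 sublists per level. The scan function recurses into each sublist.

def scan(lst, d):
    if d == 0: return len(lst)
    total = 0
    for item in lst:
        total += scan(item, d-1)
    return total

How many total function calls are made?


At depth 0 (root): 1 call
At depth 1: each of 1 parents calls scan on 6 children = 6 calls
At depth 2: each of 6 parents calls scan on 6 children = 36 calls
At depth 3: each of 36 parents calls scan on 6 children = 216 calls
At depth 4: each of 216 parents calls scan on 6 children = 1296 calls
At depth 5: each of 1296 parents calls scan on 6 children = 7776 calls
At depth 6: each of 7776 parents calls scan on 6 children = 46656 calls
Total: 1 + 6 + 36 + 216 + 1296 + 7776 + 46656 = 55987

55987


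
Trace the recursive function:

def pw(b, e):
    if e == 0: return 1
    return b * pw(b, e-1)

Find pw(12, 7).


pw(12, 7)
= 12 * pw(12, 6)
= 12 * 12 * pw(12, 5)
= 12 * 12 * 12 * pw(12, 4)
= 12 * 12 * 12 * 12 * pw(12, 3)
= 12 * 12 * 12 * 12 * 12 * pw(12, 2)
= 12 * 12 * 12 * 12 * 12 * 12 * pw(12, 1)
= 12 * 12 * 12 * 12 * 12 * 12 * 12 * pw(12, 0)
= 12 * 12 * 12 * 12 * 12 * 12 * 12 * 1
= 35831808

35831808


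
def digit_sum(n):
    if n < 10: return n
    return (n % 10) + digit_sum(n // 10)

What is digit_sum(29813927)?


digit_sum(29813927) = 7 + digit_sum(2981392)
digit_sum(2981392) = 2 + digit_sum(298139)
digit_sum(298139) = 9 + digit_sum(29813)
digit_sum(29813) = 3 + digit_sum(2981)
digit_sum(2981) = 1 + digit_sum(298)
digit_sum(298) = 8 + digit_sum(29)
digit_sum(29) = 9 + digit_sum(2)
digit_sum(2) = 2  (base case)
Total: 7 + 2 + 9 + 3 + 1 + 8 + 9 + 2 = 41

41


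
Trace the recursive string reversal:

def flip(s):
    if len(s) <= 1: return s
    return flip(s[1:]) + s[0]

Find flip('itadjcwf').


flip('itadjcwf') = flip('tadjcwf') + 'i'
flip('tadjcwf') = flip('adjcwf') + 't'
flip('adjcwf') = flip('djcwf') + 'a'
flip('djcwf') = flip('jcwf') + 'd'
flip('jcwf') = flip('cwf') + 'j'
flip('cwf') = flip('wf') + 'c'
flip('wf') = flip('f') + 'w'
flip('f') = 'f'  (base case)
Concatenating: 'f' + 'w' + 'c' + 'j' + 'd' + 'a' + 't' + 'i' = 'fwcjdati'

fwcjdati


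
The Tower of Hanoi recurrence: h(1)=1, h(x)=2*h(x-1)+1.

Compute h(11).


h(11) = 2 * h(10) + 1
h(10) = 2 * h(9) + 1
h(9) = 2 * h(8) + 1
h(8) = 2 * h(7) + 1
h(7) = 2 * h(6) + 1
h(6) = 2 * h(5) + 1
h(5) = 2 * h(4) + 1
h(4) = 2 * h(3) + 1
h(3) = 2 * h(2) + 1
h(2) = 2 * h(1) + 1
h(1) = 1  (base case)
h(2) = 2 * 1 + 1 = 3
h(3) = 2 * 3 + 1 = 7
h(4) = 2 * 7 + 1 = 15
h(5) = 2 * 15 + 1 = 31
h(6) = 2 * 31 + 1 = 63
h(7) = 2 * 63 + 1 = 127
h(8) = 2 * 127 + 1 = 255
h(9) = 2 * 255 + 1 = 511
h(10) = 2 * 511 + 1 = 1023
h(11) = 2 * 1023 + 1 = 2047

2047


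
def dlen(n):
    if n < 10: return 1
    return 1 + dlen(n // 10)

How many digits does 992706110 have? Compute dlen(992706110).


dlen(992706110) = 1 + dlen(99270611)
dlen(99270611) = 1 + dlen(9927061)
dlen(9927061) = 1 + dlen(992706)
dlen(992706) = 1 + dlen(99270)
dlen(99270) = 1 + dlen(9927)
dlen(9927) = 1 + dlen(992)
dlen(992) = 1 + dlen(99)
dlen(99) = 1 + dlen(9)
dlen(9) = 1  (base case: 9 < 10)
Unwinding: 1 + 1 + 1 + 1 + 1 + 1 + 1 + 1 + 1 = 9

9


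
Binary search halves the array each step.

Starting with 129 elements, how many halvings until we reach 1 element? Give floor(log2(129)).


129 / 2 = 64
64 / 2 = 32
32 / 2 = 16
16 / 2 = 8
8 / 2 = 4
4 / 2 = 2
2 / 2 = 1
Reached 1 after 7 halvings

7


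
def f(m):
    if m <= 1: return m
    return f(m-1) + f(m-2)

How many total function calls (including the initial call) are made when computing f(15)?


Let C(n) = total calls for f(n)
C(0) = 1, C(1) = 1
C(2) = 1 + C(1) + C(0) = 1 + 1 + 1 = 3
C(3) = 1 + C(2) + C(1) = 1 + 3 + 1 = 5
C(4) = 1 + C(3) + C(2) = 1 + 5 + 3 = 9
C(5) = 1 + C(4) + C(3) = 1 + 9 + 5 = 15
C(6) = 1 + C(5) + C(4) = 1 + 15 + 9 = 25
C(7) = 1 + C(6) + C(5) = 1 + 25 + 15 = 41
C(8) = 1 + C(7) + C(6) = 1 + 41 + 25 = 67
C(9) = 1 + C(8) + C(7) = 1 + 67 + 41 = 109
C(10) = 1 + C(9) + C(8) = 1 + 109 + 67 = 177
C(11) = 1 + C(10) + C(9) = 1 + 177 + 109 = 287
C(12) = 1 + C(11) + C(10) = 1 + 287 + 177 = 465
C(13) = 1 + C(12) + C(11) = 1 + 465 + 287 = 753
C(14) = 1 + C(13) + C(12) = 1 + 753 + 465 = 1219
C(15) = 1 + C(14) + C(13) = 1 + 1219 + 753 = 1973

1973


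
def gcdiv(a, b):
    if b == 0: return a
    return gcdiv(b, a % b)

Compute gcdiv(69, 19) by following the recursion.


gcdiv(69, 19) = gcdiv(19, 12)
gcdiv(19, 12) = gcdiv(12, 7)
gcdiv(12, 7) = gcdiv(7, 5)
gcdiv(7, 5) = gcdiv(5, 2)
gcdiv(5, 2) = gcdiv(2, 1)
gcdiv(2, 1) = gcdiv(1, 0)
gcdiv(1, 0) = 1  (base case)

1


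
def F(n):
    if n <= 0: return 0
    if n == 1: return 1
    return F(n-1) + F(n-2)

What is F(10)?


Computing F(10) bottom-up:
F(0) = 0
F(1) = 1
F(2) = F(1) + F(0) = 1 + 0 = 1
F(3) = F(2) + F(1) = 1 + 1 = 2
F(4) = F(3) + F(2) = 2 + 1 = 3
F(5) = F(4) + F(3) = 3 + 2 = 5
F(6) = F(5) + F(4) = 5 + 3 = 8
F(7) = F(6) + F(5) = 8 + 5 = 13
F(8) = F(7) + F(6) = 13 + 8 = 21
F(9) = F(8) + F(7) = 21 + 13 = 34
F(10) = F(9) + F(8) = 34 + 21 = 55

55


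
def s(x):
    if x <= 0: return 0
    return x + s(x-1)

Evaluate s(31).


s(31)
= 31 + 30 + 29 + 28 + 27 + 26 + 25 + 24 + 23 + 22 + 21 + 20 + 19 + 18 + 17 + 16 + 15 + 14 + 13 + 12 + 11 + 10 + 9 + 8 + 7 + 6 + 5 + 4 + 3 + 2 + 1 + s(0)
= 31 + 30 + 29 + 28 + 27 + 26 + 25 + 24 + 23 + 22 + 21 + 20 + 19 + 18 + 17 + 16 + 15 + 14 + 13 + 12 + 11 + 10 + 9 + 8 + 7 + 6 + 5 + 4 + 3 + 2 + 1 + 0
= 496

496


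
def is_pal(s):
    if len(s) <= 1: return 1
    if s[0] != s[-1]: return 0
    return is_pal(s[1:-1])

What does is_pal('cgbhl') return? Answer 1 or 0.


is_pal('cgbhl'): s[0]='c' != s[-1]='l' -> return 0
Result: 0 (not a palindrome)

0


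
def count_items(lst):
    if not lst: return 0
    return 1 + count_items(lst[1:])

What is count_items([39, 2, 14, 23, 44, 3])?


count_items([39, 2, 14, 23, 44, 3]) = 1 + count_items([2, 14, 23, 44, 3])
count_items([2, 14, 23, 44, 3]) = 1 + count_items([14, 23, 44, 3])
count_items([14, 23, 44, 3]) = 1 + count_items([23, 44, 3])
count_items([23, 44, 3]) = 1 + count_items([44, 3])
count_items([44, 3]) = 1 + count_items([3])
count_items([3]) = 1 + count_items([])
count_items([]) = 0  (base case)
Unwinding: 1 + 1 + 1 + 1 + 1 + 1 + 0 = 6

6


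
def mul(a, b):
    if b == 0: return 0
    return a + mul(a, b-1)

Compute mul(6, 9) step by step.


mul(6, 9) = 6 + mul(6, 8)
mul(6, 8) = 6 + mul(6, 7)
mul(6, 7) = 6 + mul(6, 6)
mul(6, 6) = 6 + mul(6, 5)
mul(6, 5) = 6 + mul(6, 4)
mul(6, 4) = 6 + mul(6, 3)
mul(6, 3) = 6 + mul(6, 2)
mul(6, 2) = 6 + mul(6, 1)
mul(6, 1) = 6 + mul(6, 0)
mul(6, 0) = 0  (base case)
Total: 6 + 6 + 6 + 6 + 6 + 6 + 6 + 6 + 6 + 0 = 54

54


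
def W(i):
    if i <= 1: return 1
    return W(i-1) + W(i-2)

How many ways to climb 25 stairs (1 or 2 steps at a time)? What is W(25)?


Building up from base cases:
W(0) = 1
W(1) = 1
W(2) = W(1) + W(0) = 1 + 1 = 2
W(3) = W(2) + W(1) = 2 + 1 = 3
W(4) = W(3) + W(2) = 3 + 2 = 5
W(5) = W(4) + W(3) = 5 + 3 = 8
W(6) = W(5) + W(4) = 8 + 5 = 13
W(7) = W(6) + W(5) = 13 + 8 = 21
W(8) = W(7) + W(6) = 21 + 13 = 34
W(9) = W(8) + W(7) = 34 + 21 = 55
W(10) = W(9) + W(8) = 55 + 34 = 89
W(11) = W(10) + W(9) = 89 + 55 = 144
W(12) = W(11) + W(10) = 144 + 89 = 233
W(13) = W(12) + W(11) = 233 + 144 = 377
W(14) = W(13) + W(12) = 377 + 233 = 610
W(15) = W(14) + W(13) = 610 + 377 = 987
W(16) = W(15) + W(14) = 987 + 610 = 1597
W(17) = W(16) + W(15) = 1597 + 987 = 2584
W(18) = W(17) + W(16) = 2584 + 1597 = 4181
W(19) = W(18) + W(17) = 4181 + 2584 = 6765
W(20) = W(19) + W(18) = 6765 + 4181 = 10946
W(21) = W(20) + W(19) = 10946 + 6765 = 17711
W(22) = W(21) + W(20) = 17711 + 10946 = 28657
W(23) = W(22) + W(21) = 28657 + 17711 = 46368
W(24) = W(23) + W(22) = 46368 + 28657 = 75025
W(25) = W(24) + W(23) = 75025 + 46368 = 121393

121393
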